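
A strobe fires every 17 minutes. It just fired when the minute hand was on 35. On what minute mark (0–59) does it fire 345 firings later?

20

345·17 = 5865.
5865 − 97·60 = 45, so 5865 ≡ 45 (mod 60).
(35 + 45) mod 60 = 20.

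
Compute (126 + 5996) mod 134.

5996 − 44·134 = 100, so 5996 ≡ 100 (mod 134).
(126 + 100) mod 134 = 92.

92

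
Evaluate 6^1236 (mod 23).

By repeated squaring mod 23: 6^1≡6, 6^2≡13, 6^4≡8, 6^8≡18, 6^16≡2, 6^32≡4, 6^64≡16, 6^128≡3, 6^256≡9, 6^512≡12, 6^1024≡6.
1236 = 4 + 16 + 64 + 128 + 1024, so 6^1236 ≡ 8·2·16·3·6 ≡ 8 (mod 23).

8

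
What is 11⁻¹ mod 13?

13 = 1·11 + 2
11 = 5·2 + 1
2 = 2·1 + 0
Back-substituting gives 11·6 ≡ 1 (mod 13).

6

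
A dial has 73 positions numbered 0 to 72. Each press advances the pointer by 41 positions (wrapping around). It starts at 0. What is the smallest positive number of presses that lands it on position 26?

22

41⁻¹ ≡ 57 (mod 73) because 41·57 = 2337 = 32·73 + 1.
Multiplying both sides by 57: x ≡ 57·26 = 1482 ≡ 22 (mod 73).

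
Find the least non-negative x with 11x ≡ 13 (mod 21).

5

11⁻¹ ≡ 2 (mod 21) because 11·2 = 22 = 1·21 + 1.
Multiplying both sides by 2: x ≡ 2·13 = 26 ≡ 5 (mod 21).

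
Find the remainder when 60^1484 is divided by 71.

Successive squares of 60 mod 71: 60^1≡60, 60^2≡50, 60^4≡15, 60^8≡12, 60^16≡2, 60^32≡4, 60^64≡16, 60^128≡43, 60^256≡3, 60^512≡9, 60^1024≡10.
Since 1484 = 4 + 8 + 64 + 128 + 256 + 1024 in binary, 60^1484 ≡ 15·12·16·43·3·10 ≡ 54 (mod 71).

54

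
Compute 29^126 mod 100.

21

Successive squares of 29 mod 100: 29^1≡29, 29^2≡41, 29^4≡81, 29^8≡61, 29^16≡21, 29^32≡41, 29^64≡81.
Since 126 = 2 + 4 + 8 + 16 + 32 + 64 in binary, 29^126 ≡ 41·81·61·21·41·81 ≡ 21 (mod 100).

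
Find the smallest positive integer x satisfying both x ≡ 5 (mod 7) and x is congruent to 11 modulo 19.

68

Since 19·3 ≡ 1 (mod 7), take x = 11 + 19·((5−11)·3 mod 7) = 11 + 19·3 = 68.
Check: 68 mod 7 = 5, 68 mod 19 = 11.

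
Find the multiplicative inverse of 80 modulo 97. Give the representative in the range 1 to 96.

57

80·57 = 4560 = 47·97 + 1, so 80⁻¹ ≡ 57 (mod 97).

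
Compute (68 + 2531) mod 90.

2531 mod 90 = 11 (since 28·90 = 2520).
(68 + 11) mod 90 = 79.

79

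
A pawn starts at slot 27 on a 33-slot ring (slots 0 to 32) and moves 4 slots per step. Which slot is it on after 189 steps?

24

189·4 = 756.
Dividing 756 by 33 gives quotient 22 and remainder 30.
(27 + 30) mod 33 = 24.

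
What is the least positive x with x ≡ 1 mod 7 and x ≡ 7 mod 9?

43

x ≡ 1 (mod 7) gives x ∈ {1, 8, 15, 22, 29, 36, 43}.
The first of these with x mod 9 = 7 is 43.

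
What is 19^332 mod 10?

1

Last digits of 9^n: 9, 1 (period 2).
332 leaves remainder 0 on division by 2, so 19^332 ends in 1.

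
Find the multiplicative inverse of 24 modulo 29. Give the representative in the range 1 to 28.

29 = 1·24 + 5
24 = 4·5 + 4
5 = 1·4 + 1
4 = 4·1 + 0
Back-substituting gives 24·23 ≡ 1 (mod 29).

23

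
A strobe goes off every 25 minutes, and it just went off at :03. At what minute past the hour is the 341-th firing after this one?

341·25 = 8525.
8525 − 142·60 = 5, so 8525 ≡ 5 (mod 60).
(3 + 5) mod 60 = 8.

8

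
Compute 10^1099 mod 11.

Successive squares of 10 mod 11: 10^1≡10, 10^2≡1, 10^4≡1, 10^8≡1, 10^16≡1, 10^32≡1, 10^64≡1, 10^128≡1, 10^256≡1, 10^512≡1, 10^1024≡1.
Since 1099 = 1 + 2 + 8 + 64 + 1024 in binary, 10^1099 ≡ 10·1·1·1·1 ≡ 10 (mod 11).

10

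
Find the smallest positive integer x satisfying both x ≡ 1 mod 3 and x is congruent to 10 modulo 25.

Since 25·1 ≡ 1 (mod 3), take x = 10 + 25·((1−10)·1 mod 3) = 10 + 25·0 = 10.
Check: 10 mod 3 = 1, 10 mod 25 = 10.

10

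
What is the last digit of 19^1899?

Powers of 9 mod 10 repeat with period 2: 9, 1.
1899 mod 2 = 1, so the last digit matches 9^1 = 9.

9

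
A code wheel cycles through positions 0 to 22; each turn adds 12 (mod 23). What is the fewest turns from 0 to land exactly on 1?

2

23 = 1·12 + 11
12 = 1·11 + 1
11 = 11·1 + 0
Back-substituting gives 12·2 ≡ 1 (mod 23).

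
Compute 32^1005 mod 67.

43

Square-and-reduce mod 67: 32^1≡32, 32^2≡19, 32^4≡26, 32^8≡6, 32^16≡36, 32^32≡23, 32^64≡60, 32^128≡49, 32^256≡56, 32^512≡54.
Since 1005 = 1 + 4 + 8 + 32 + 64 + 128 + 256 + 512 in binary, 32^1005 ≡ 32·26·6·23·60·49·56·54 ≡ 43 (mod 67).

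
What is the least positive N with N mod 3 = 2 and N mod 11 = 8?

8

x ≡ 2 (mod 3) gives x ∈ {2, 5, 8}.
The first of these with x mod 11 = 8 is 8.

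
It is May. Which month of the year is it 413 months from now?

October

413 mod 12 = 5 (since 34·12 = 408).
May + 5 months → October.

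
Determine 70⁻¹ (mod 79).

35

70·35 = 2450 = 31·79 + 1, so 70⁻¹ ≡ 35 (mod 79).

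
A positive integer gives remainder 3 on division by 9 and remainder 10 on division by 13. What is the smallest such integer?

Since 13·7 ≡ 1 (mod 9), take x = 10 + 13·((3−10)·7 mod 9) = 10 + 13·5 = 75.
Check: 75 mod 9 = 3, 75 mod 13 = 10.

75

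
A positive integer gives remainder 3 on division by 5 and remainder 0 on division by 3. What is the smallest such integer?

3

x ≡ 0 (mod 3) gives x ∈ {0, 3}.
The first of these with x mod 5 = 3 is 3.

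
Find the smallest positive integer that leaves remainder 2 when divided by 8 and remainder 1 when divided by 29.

146

x ≡ 2 (mod 8) gives x ∈ {2, 10, 18, 26, 34, 42, 50, 58, …}.
The first of these with x mod 29 = 1 is 146.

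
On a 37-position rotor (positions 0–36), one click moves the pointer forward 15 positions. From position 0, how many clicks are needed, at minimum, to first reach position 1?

5

37 = 2·15 + 7
15 = 2·7 + 1
7 = 7·1 + 0
Back-substituting gives 15·5 ≡ 1 (mod 37).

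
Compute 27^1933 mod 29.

27

Successive squares of 27 mod 29: 27^1≡27, 27^2≡4, 27^4≡16, 27^8≡24, 27^16≡25, 27^32≡16, 27^64≡24, 27^128≡25, 27^256≡16, 27^512≡24, 27^1024≡25.
1933 = 1 + 4 + 8 + 128 + 256 + 512 + 1024, so 27^1933 ≡ 27·16·24·25·16·24·25 ≡ 27 (mod 29).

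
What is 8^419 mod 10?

2

Powers of 8 mod 10 repeat with period 4: 8, 4, 2, 6.
419 leaves remainder 3 on division by 4, so 8^419 ends in 2.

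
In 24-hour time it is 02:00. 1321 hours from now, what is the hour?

Dividing 1321 by 24 gives quotient 55 and remainder 1.
(2 + 1) mod 24 = 3.

3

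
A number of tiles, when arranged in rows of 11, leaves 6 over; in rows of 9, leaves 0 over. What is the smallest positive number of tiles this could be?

72

x ≡ 0 (mod 9) gives x ∈ {0, 9, 18, 27, 36, 45, 54, 63, …}.
The first of these with x mod 11 = 6 is 72.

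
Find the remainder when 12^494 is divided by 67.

Square-and-reduce mod 67: 12^1≡12, 12^2≡10, 12^4≡33, 12^8≡17, 12^16≡21, 12^32≡39, 12^64≡47, 12^128≡65, 12^256≡4.
Since 494 = 2 + 4 + 8 + 32 + 64 + 128 + 256 in binary, 12^494 ≡ 10·33·17·39·47·65·4 ≡ 39 (mod 67).

39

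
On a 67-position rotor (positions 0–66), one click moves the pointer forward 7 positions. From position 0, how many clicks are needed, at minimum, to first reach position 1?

7·48 = 336 = 5·67 + 1, so 7⁻¹ ≡ 48 (mod 67).

48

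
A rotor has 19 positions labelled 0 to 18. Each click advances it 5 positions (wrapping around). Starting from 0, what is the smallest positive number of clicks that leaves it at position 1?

4

5·4 = 20 = 1·19 + 1, so 5⁻¹ ≡ 4 (mod 19).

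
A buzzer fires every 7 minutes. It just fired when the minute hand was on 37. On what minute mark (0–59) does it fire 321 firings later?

321·7 = 2247.
2247 mod 60 = 27 (since 37·60 = 2220).
(37 + 27) mod 60 = 4.

4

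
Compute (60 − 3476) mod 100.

3476 = 34·100 + 76, so 3476 mod 100 = 76.
(60 − 76) mod 100 = 84.

84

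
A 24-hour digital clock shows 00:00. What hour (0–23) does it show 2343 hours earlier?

Dividing 2343 by 24 gives quotient 97 and remainder 15.
(0 − 15) mod 24 = 9.

9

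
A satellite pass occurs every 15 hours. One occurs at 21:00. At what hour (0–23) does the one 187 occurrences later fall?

18

187·15 = 2805.
2805 − 116·24 = 21, so 2805 ≡ 21 (mod 24).
(21 + 21) mod 24 = 18.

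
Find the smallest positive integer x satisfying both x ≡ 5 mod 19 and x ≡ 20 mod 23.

43

x ≡ 5 (mod 19) gives x ∈ {5, 24, 43}.
The first of these with x mod 23 = 20 is 43.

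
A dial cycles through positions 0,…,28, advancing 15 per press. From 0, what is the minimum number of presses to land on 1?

2

The inverse of 15 mod 29 is 2 (since 15·2 = 30 ≡ 1).
Multiplying both sides by 2: x ≡ 2·1 = 2 ≡ 2 (mod 29).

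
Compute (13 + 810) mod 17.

7

810 mod 17 = 11 (since 47·17 = 799).
(13 + 11) mod 17 = 7.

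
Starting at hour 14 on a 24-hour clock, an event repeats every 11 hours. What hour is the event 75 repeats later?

23

75·11 = 825.
825 − 34·24 = 9, so 825 ≡ 9 (mod 24).
(14 + 9) mod 24 = 23.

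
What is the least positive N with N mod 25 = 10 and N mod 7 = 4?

60

x ≡ 4 (mod 7) gives x ∈ {4, 11, 18, 25, 32, 39, 46, 53, …}.
The first of these with x mod 25 = 10 is 60.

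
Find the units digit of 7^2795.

3

Last digits of 7^n: 7, 9, 3, 1 (period 4).
2795 leaves remainder 3 on division by 4, so 7^2795 ends in 3.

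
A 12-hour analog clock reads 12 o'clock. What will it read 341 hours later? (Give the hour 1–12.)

5

341 − 28·12 = 5, so 341 ≡ 5 (mod 12).
12 + 5 → 5 on a 12-hour dial.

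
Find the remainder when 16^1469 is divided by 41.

Square-and-reduce mod 41: 16^1≡16, 16^2≡10, 16^4≡18, 16^8≡37, 16^16≡16, 16^32≡10, 16^64≡18, 16^128≡37, 16^256≡16, 16^512≡10, 16^1024≡18.
1469 = 1 + 4 + 8 + 16 + 32 + 128 + 256 + 1024, so 16^1469 ≡ 16·18·37·16·10·37·16·18 ≡ 18 (mod 41).

18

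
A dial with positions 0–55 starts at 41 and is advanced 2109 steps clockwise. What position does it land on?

22

Dividing 2109 by 56 gives quotient 37 and remainder 37.
(41 + 37) mod 56 = 22.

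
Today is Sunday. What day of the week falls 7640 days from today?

Wednesday

7640 mod 7 = 3 (since 1091·7 = 7637).
Sunday + 3 days → Wednesday.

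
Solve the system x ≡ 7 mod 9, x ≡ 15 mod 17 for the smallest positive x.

x ≡ 7 (mod 9) gives x ∈ {7, 16, 25, 34, 43, 52, 61, 70, …}.
The first of these with x mod 17 = 15 is 151.

151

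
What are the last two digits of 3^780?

By repeated squaring mod 100: 3^1≡3, 3^2≡9, 3^4≡81, 3^8≡61, 3^16≡21, 3^32≡41, 3^64≡81, 3^128≡61, 3^256≡21, 3^512≡41.
Since 780 = 4 + 8 + 256 + 512 in binary, 3^780 ≡ 81·61·21·41 ≡ 1 (mod 100).

01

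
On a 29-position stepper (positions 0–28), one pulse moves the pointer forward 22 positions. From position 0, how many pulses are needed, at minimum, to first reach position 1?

29 = 1·22 + 7
22 = 3·7 + 1
7 = 7·1 + 0
Back-substituting gives 22·4 ≡ 1 (mod 29).

4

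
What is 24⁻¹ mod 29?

24·23 = 552 = 19·29 + 1, so 24⁻¹ ≡ 23 (mod 29).

23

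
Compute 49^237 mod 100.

Successive squares of 49 mod 100: 49^1≡49, 49^2≡1, 49^4≡1, 49^8≡1, 49^16≡1, 49^32≡1, 49^64≡1, 49^128≡1.
237 = 1 + 4 + 8 + 32 + 64 + 128, so 49^237 ≡ 49·1·1·1·1·1 ≡ 49 (mod 100).

49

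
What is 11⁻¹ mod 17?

14

11·14 = 154 = 9·17 + 1, so 11⁻¹ ≡ 14 (mod 17).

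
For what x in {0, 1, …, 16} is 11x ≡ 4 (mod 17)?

5

The inverse of 11 mod 17 is 14 (since 11·14 = 154 ≡ 1).
So x ≡ 14·4 = 56 ≡ 5 (mod 17).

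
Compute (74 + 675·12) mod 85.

675·12 = 8100.
8100 mod 85 = 25 (since 95·85 = 8075).
(74 + 25) mod 85 = 14.

14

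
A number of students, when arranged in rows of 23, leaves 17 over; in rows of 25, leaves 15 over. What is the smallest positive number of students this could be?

x ≡ 17 (mod 23) gives x ∈ {17, 40}.
The first of these with x mod 25 = 15 is 40.

40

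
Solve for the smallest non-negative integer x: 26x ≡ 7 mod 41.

5

26⁻¹ ≡ 30 (mod 41) because 26·30 = 780 = 19·41 + 1.
Multiplying both sides by 30: x ≡ 30·7 = 210 ≡ 5 (mod 41).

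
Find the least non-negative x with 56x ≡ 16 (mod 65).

56

56⁻¹ ≡ 36 (mod 65) because 56·36 = 2016 = 31·65 + 1.
Multiplying both sides by 36: x ≡ 36·16 = 576 ≡ 56 (mod 65).
Check: 56·56 = 3136 = 48·65 + 16.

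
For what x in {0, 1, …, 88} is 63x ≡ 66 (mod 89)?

63⁻¹ ≡ 65 (mod 89) because 63·65 = 4095 = 46·89 + 1.
Multiplying both sides by 65: x ≡ 65·66 = 4290 ≡ 18 (mod 89).
Check: 63·18 = 1134 = 12·89 + 66.

18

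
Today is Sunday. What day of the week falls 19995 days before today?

19995 mod 7 = 3 (since 2856·7 = 19992).
Sunday − 3 days → Thursday.

Thursday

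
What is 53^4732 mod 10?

The units digit of 53^n cycles with period 4: 3, 9, 7, 1, …
4732 mod 4 = 0, so the last digit matches 3^4 = 1.

1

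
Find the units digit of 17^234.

Last digits of 7^n: 7, 9, 3, 1 (period 4).
234 leaves remainder 2 on division by 4, so 17^234 ends in 9.

9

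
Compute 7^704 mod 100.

1

Square-and-reduce mod 100: 7^1≡7, 7^2≡49, 7^4≡1, 7^8≡1, 7^16≡1, 7^32≡1, 7^64≡1, 7^128≡1, 7^256≡1, 7^512≡1.
Since 704 = 64 + 128 + 512 in binary, 7^704 ≡ 1·1·1 ≡ 1 (mod 100).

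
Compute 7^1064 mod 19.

Square-and-reduce mod 19: 7^1≡7, 7^2≡11, 7^4≡7, 7^8≡11, 7^16≡7, 7^32≡11, 7^64≡7, 7^128≡11, 7^256≡7, 7^512≡11, 7^1024≡7.
1064 = 8 + 32 + 1024, so 7^1064 ≡ 11·11·7 ≡ 11 (mod 19).

11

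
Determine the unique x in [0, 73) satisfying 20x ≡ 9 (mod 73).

26

The inverse of 20 mod 73 is 11 (since 20·11 = 220 ≡ 1).
Multiplying both sides by 11: x ≡ 11·9 = 99 ≡ 26 (mod 73).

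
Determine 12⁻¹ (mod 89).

52

12·52 = 624 = 7·89 + 1, so 12⁻¹ ≡ 52 (mod 89).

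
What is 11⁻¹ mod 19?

7

11·7 = 77 = 4·19 + 1, so 11⁻¹ ≡ 7 (mod 19).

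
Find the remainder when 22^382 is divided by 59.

41

Square-and-reduce mod 59: 22^1≡22, 22^2≡12, 22^4≡26, 22^8≡27, 22^16≡21, 22^32≡28, 22^64≡17, 22^128≡53, 22^256≡36.
382 = 2 + 4 + 8 + 16 + 32 + 64 + 256, so 22^382 ≡ 12·26·27·21·28·17·36 ≡ 41 (mod 59).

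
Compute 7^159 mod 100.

43

Successive squares of 7 mod 100: 7^1≡7, 7^2≡49, 7^4≡1, 7^8≡1, 7^16≡1, 7^32≡1, 7^64≡1, 7^128≡1.
159 = 1 + 2 + 4 + 8 + 16 + 128, so 7^159 ≡ 7·49·1·1·1·1 ≡ 43 (mod 100).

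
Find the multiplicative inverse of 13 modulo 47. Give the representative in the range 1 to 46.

13·29 = 377 = 8·47 + 1, so 13⁻¹ ≡ 29 (mod 47).

29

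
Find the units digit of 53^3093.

Last digits of 3^n: 3, 9, 7, 1 (period 4).
3093 mod 4 = 1, so the last digit matches 3^1 = 3.

3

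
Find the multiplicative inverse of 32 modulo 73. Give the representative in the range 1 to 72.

16

32·16 = 512 = 7·73 + 1, so 32⁻¹ ≡ 16 (mod 73).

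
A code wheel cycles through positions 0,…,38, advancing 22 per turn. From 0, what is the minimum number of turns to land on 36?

30

22⁻¹ ≡ 16 (mod 39) because 22·16 = 352 = 9·39 + 1.
So x ≡ 16·36 = 576 ≡ 30 (mod 39).
Check: 22·30 = 660 = 16·39 + 36.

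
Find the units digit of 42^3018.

Last digits of 2^n: 2, 4, 8, 6 (period 4).
3018 leaves remainder 2 on division by 4, so 42^3018 ends in 4.

4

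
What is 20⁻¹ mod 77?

27

77 = 3·20 + 17
20 = 1·17 + 3
17 = 5·3 + 2
3 = 1·2 + 1
2 = 2·1 + 0
Back-substituting gives 20·27 ≡ 1 (mod 77).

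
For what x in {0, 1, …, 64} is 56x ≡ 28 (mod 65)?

56⁻¹ ≡ 36 (mod 65) because 56·36 = 2016 = 31·65 + 1.
Multiplying both sides by 36: x ≡ 36·28 = 1008 ≡ 33 (mod 65).

33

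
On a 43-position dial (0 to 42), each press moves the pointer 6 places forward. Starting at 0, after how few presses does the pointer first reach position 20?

32

The inverse of 6 mod 43 is 36 (since 6·36 = 216 ≡ 1).
So x ≡ 36·20 = 720 ≡ 32 (mod 43).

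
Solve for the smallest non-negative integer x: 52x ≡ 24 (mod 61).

52⁻¹ ≡ 27 (mod 61) because 52·27 = 1404 = 23·61 + 1.
Multiplying both sides by 27: x ≡ 27·24 = 648 ≡ 38 (mod 61).

38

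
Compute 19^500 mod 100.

1

Successive squares of 19 mod 100: 19^1≡19, 19^2≡61, 19^4≡21, 19^8≡41, 19^16≡81, 19^32≡61, 19^64≡21, 19^128≡41, 19^256≡81.
500 = 4 + 16 + 32 + 64 + 128 + 256, so 19^500 ≡ 21·81·61·21·41·81 ≡ 1 (mod 100).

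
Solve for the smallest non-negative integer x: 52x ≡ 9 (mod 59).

The inverse of 52 mod 59 is 42 (since 52·42 = 2184 ≡ 1).
Multiplying both sides by 42: x ≡ 42·9 = 378 ≡ 24 (mod 59).
Check: 52·24 = 1248 = 21·59 + 9.

24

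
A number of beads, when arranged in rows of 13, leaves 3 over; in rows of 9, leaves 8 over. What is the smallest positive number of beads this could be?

107

Since 9·3 ≡ 1 (mod 13), take x = 8 + 9·((3−8)·3 mod 13) = 8 + 9·11 = 107.
Check: 107 mod 13 = 3, 107 mod 9 = 8.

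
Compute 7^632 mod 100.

1

Square-and-reduce mod 100: 7^1≡7, 7^2≡49, 7^4≡1, 7^8≡1, 7^16≡1, 7^32≡1, 7^64≡1, 7^128≡1, 7^256≡1, 7^512≡1.
Since 632 = 8 + 16 + 32 + 64 + 512 in binary, 7^632 ≡ 1·1·1·1·1 ≡ 1 (mod 100).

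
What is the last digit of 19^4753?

9

Last digits of 9^n: 9, 1 (period 2).
4753 mod 2 = 1, so the last digit matches 9^1 = 9.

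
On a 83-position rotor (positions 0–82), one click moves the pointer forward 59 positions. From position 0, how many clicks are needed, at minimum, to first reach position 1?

38

59·38 = 2242 = 27·83 + 1, so 59⁻¹ ≡ 38 (mod 83).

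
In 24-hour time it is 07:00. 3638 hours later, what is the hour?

3638 mod 24 = 14 (since 151·24 = 3624).
(7 + 14) mod 24 = 21.

21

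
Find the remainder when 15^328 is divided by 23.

Square-and-reduce mod 23: 15^1≡15, 15^2≡18, 15^4≡2, 15^8≡4, 15^16≡16, 15^32≡3, 15^64≡9, 15^128≡12, 15^256≡6.
Since 328 = 8 + 64 + 256 in binary, 15^328 ≡ 4·9·6 ≡ 9 (mod 23).

9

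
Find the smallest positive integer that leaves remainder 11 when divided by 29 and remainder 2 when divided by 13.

x ≡ 2 (mod 13) gives x ∈ {2, 15, 28, 41, 54, 67, 80, 93, …}.
The first of these with x mod 29 = 11 is 301.

301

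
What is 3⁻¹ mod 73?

73 = 24·3 + 1
3 = 3·1 + 0
Back-substituting gives 3·49 ≡ 1 (mod 73).

49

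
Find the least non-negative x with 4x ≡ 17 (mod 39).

14

The inverse of 4 mod 39 is 10 (since 4·10 = 40 ≡ 1).
Multiplying both sides by 10: x ≡ 10·17 = 170 ≡ 14 (mod 39).
Check: 4·14 = 56 = 1·39 + 17.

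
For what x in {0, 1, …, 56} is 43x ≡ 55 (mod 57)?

43⁻¹ ≡ 4 (mod 57) because 43·4 = 172 = 3·57 + 1.
Multiplying both sides by 4: x ≡ 4·55 = 220 ≡ 49 (mod 57).

49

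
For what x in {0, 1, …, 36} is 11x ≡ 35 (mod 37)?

The inverse of 11 mod 37 is 27 (since 11·27 = 297 ≡ 1).
So x ≡ 27·35 = 945 ≡ 20 (mod 37).
Check: 11·20 = 220 = 5·37 + 35.

20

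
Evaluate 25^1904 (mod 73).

Square-and-reduce mod 73: 25^1≡25, 25^2≡41, 25^4≡2, 25^8≡4, 25^16≡16, 25^32≡37, 25^64≡55, 25^128≡32, 25^256≡2, 25^512≡4, 25^1024≡16.
Since 1904 = 16 + 32 + 64 + 256 + 512 + 1024 in binary, 25^1904 ≡ 16·37·55·2·4·16 ≡ 37 (mod 73).

37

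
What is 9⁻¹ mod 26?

9·3 = 27 = 1·26 + 1, so 9⁻¹ ≡ 3 (mod 26).

3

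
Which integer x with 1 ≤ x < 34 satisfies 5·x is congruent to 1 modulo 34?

34 = 6·5 + 4
5 = 1·4 + 1
4 = 4·1 + 0
Back-substituting gives 5·7 ≡ 1 (mod 34).

7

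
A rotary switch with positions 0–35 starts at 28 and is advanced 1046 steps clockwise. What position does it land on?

30

Dividing 1046 by 36 gives quotient 29 and remainder 2.
(28 + 2) mod 36 = 30.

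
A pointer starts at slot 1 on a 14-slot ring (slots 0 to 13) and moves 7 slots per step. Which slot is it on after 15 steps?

8

15·7 = 105.
Dividing 105 by 14 gives quotient 7 and remainder 7.
(1 + 7) mod 14 = 8.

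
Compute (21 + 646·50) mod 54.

29

646·50 = 32300.
32300 − 598·54 = 8, so 32300 ≡ 8 (mod 54).
(21 + 8) mod 54 = 29.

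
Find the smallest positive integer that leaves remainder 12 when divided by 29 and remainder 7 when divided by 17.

41

x ≡ 7 (mod 17) gives x ∈ {7, 24, 41}.
The first of these with x mod 29 = 12 is 41.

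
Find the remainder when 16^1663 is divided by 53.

10

Successive squares of 16 mod 53: 16^1≡16, 16^2≡44, 16^4≡28, 16^8≡42, 16^16≡15, 16^32≡13, 16^64≡10, 16^128≡47, 16^256≡36, 16^512≡24, 16^1024≡46.
Since 1663 = 1 + 2 + 4 + 8 + 16 + 32 + 64 + 512 + 1024 in binary, 16^1663 ≡ 16·44·28·42·15·13·10·24·46 ≡ 10 (mod 53).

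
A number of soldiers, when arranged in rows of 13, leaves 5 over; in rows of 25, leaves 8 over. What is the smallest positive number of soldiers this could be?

83

x ≡ 5 (mod 13) gives x ∈ {5, 18, 31, 44, 57, 70, 83}.
The first of these with x mod 25 = 8 is 83.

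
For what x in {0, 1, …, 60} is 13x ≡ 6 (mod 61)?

38

The inverse of 13 mod 61 is 47 (since 13·47 = 611 ≡ 1).
Multiplying both sides by 47: x ≡ 47·6 = 282 ≡ 38 (mod 61).
Check: 13·38 = 494 = 8·61 + 6.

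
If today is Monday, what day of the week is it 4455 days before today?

Dividing 4455 by 7 gives quotient 636 and remainder 3.
Monday − 3 days → Friday.

Friday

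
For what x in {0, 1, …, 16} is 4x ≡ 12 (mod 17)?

3

4⁻¹ ≡ 13 (mod 17) because 4·13 = 52 = 3·17 + 1.
Multiplying both sides by 13: x ≡ 13·12 = 156 ≡ 3 (mod 17).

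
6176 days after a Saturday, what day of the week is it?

Monday

Dividing 6176 by 7 gives quotient 882 and remainder 2.
Saturday + 2 days → Monday.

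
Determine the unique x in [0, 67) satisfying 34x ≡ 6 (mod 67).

The inverse of 34 mod 67 is 2 (since 34·2 = 68 ≡ 1).
Multiplying both sides by 2: x ≡ 2·6 = 12 ≡ 12 (mod 67).
Check: 34·12 = 408 = 6·67 + 6.

12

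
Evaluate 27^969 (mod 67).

27

By repeated squaring mod 67: 27^1≡27, 27^2≡59, 27^4≡64, 27^8≡9, 27^16≡14, 27^32≡62, 27^64≡25, 27^128≡22, 27^256≡15, 27^512≡24.
Since 969 = 1 + 8 + 64 + 128 + 256 + 512 in binary, 27^969 ≡ 27·9·25·22·15·24 ≡ 27 (mod 67).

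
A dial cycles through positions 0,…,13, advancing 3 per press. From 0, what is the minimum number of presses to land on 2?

The inverse of 3 mod 14 is 5 (since 3·5 = 15 ≡ 1).
Multiplying both sides by 5: x ≡ 5·2 = 10 ≡ 10 (mod 14).
Check: 3·10 = 30 = 2·14 + 2.

10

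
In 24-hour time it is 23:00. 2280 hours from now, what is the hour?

23

Dividing 2280 by 24 gives quotient 95 and remainder 0.
(23 + 0) mod 24 = 23.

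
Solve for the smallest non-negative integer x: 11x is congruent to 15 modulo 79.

66

The inverse of 11 mod 79 is 36 (since 11·36 = 396 ≡ 1).
Multiplying both sides by 36: x ≡ 36·15 = 540 ≡ 66 (mod 79).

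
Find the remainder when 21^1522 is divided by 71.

58

Successive squares of 21 mod 71: 21^1≡21, 21^2≡15, 21^4≡12, 21^8≡2, 21^16≡4, 21^32≡16, 21^64≡43, 21^128≡3, 21^256≡9, 21^512≡10, 21^1024≡29.
Since 1522 = 2 + 16 + 32 + 64 + 128 + 256 + 1024 in binary, 21^1522 ≡ 15·4·16·43·3·9·29 ≡ 58 (mod 71).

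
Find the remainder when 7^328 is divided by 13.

Square-and-reduce mod 13: 7^1≡7, 7^2≡10, 7^4≡9, 7^8≡3, 7^16≡9, 7^32≡3, 7^64≡9, 7^128≡3, 7^256≡9.
Since 328 = 8 + 64 + 256 in binary, 7^328 ≡ 3·9·9 ≡ 9 (mod 13).

9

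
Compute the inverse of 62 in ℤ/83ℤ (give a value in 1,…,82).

62·79 = 4898 = 59·83 + 1, so 62⁻¹ ≡ 79 (mod 83).

79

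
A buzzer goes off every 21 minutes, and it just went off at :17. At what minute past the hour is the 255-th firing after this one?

255·21 = 5355.
5355 mod 60 = 15 (since 89·60 = 5340).
(17 + 15) mod 60 = 32.

32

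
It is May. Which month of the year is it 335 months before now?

335 = 27·12 + 11, so 335 mod 12 = 11.
May − 11 months → June.

June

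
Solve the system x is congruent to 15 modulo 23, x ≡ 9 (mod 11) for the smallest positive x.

x ≡ 9 (mod 11) gives x ∈ {9, 20, 31, 42, 53, 64, 75, 86, …}.
The first of these with x mod 23 = 15 is 130.

130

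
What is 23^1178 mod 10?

The units digit of 23^n cycles with period 4: 3, 9, 7, 1, …
1178 leaves remainder 2 on division by 4, so 23^1178 ends in 9.

9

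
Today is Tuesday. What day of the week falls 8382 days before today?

Saturday

Dividing 8382 by 7 gives quotient 1197 and remainder 3.
Tuesday − 3 days → Saturday.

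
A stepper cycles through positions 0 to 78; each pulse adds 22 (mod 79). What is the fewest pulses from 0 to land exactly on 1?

18

22·18 = 396 = 5·79 + 1, so 22⁻¹ ≡ 18 (mod 79).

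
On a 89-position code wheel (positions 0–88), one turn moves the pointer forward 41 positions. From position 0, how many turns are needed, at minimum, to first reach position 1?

76

41·76 = 3116 = 35·89 + 1, so 41⁻¹ ≡ 76 (mod 89).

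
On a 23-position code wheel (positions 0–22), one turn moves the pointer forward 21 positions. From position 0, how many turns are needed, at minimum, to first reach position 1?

11

23 = 1·21 + 2
21 = 10·2 + 1
2 = 2·1 + 0
Back-substituting gives 21·11 ≡ 1 (mod 23).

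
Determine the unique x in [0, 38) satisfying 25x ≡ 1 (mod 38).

25⁻¹ ≡ 35 (mod 38) because 25·35 = 875 = 23·38 + 1.
So x ≡ 35·1 = 35 ≡ 35 (mod 38).

35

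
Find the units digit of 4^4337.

Powers of 4 mod 10 repeat with period 2: 4, 6.
4337 leaves remainder 1 on division by 2, so 4^4337 ends in 4.

4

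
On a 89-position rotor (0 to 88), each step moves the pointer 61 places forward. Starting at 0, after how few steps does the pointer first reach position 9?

41

The inverse of 61 mod 89 is 54 (since 61·54 = 3294 ≡ 1).
Multiplying both sides by 54: x ≡ 54·9 = 486 ≡ 41 (mod 89).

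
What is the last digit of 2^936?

6

Powers of 2 mod 10 repeat with period 4: 2, 4, 8, 6.
936 leaves remainder 0 on division by 4, so 2^936 ends in 6.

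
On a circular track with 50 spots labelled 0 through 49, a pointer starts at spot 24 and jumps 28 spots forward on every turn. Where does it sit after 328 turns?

328·28 = 9184.
9184 mod 50 = 34 (since 183·50 = 9150).
(24 + 34) mod 50 = 8.

8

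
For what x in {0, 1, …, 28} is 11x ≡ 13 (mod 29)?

17

The inverse of 11 mod 29 is 8 (since 11·8 = 88 ≡ 1).
So x ≡ 8·13 = 104 ≡ 17 (mod 29).
Check: 11·17 = 187 = 6·29 + 13.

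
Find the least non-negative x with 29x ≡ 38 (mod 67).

The inverse of 29 mod 67 is 37 (since 29·37 = 1073 ≡ 1).
Multiplying both sides by 37: x ≡ 37·38 = 1406 ≡ 66 (mod 67).

66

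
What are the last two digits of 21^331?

21

By repeated squaring mod 100: 21^1≡21, 21^2≡41, 21^4≡81, 21^8≡61, 21^16≡21, 21^32≡41, 21^64≡81, 21^128≡61, 21^256≡21.
Since 331 = 1 + 2 + 8 + 64 + 256 in binary, 21^331 ≡ 21·41·61·81·21 ≡ 21 (mod 100).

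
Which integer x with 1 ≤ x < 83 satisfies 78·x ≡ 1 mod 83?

33

83 = 1·78 + 5
78 = 15·5 + 3
5 = 1·3 + 2
3 = 1·2 + 1
2 = 2·1 + 0
Back-substituting gives 78·33 ≡ 1 (mod 83).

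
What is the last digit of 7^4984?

1

The units digit of 7^n cycles with period 4: 7, 9, 3, 1, …
4984 mod 4 = 0, so the last digit matches 7^4 = 1.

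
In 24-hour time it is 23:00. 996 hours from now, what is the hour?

Dividing 996 by 24 gives quotient 41 and remainder 12.
(23 + 12) mod 24 = 11.

11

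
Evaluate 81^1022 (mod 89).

78

By repeated squaring mod 89: 81^1≡81, 81^2≡64, 81^4≡2, 81^8≡4, 81^16≡16, 81^32≡78, 81^64≡32, 81^128≡45, 81^256≡67, 81^512≡39.
Since 1022 = 2 + 4 + 8 + 16 + 32 + 64 + 128 + 256 + 512 in binary, 81^1022 ≡ 64·2·4·16·78·32·45·67·39 ≡ 78 (mod 89).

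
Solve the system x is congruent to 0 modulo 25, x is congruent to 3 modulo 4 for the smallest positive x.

75

x ≡ 3 (mod 4) gives x ∈ {3, 7, 11, 15, 19, 23, 27, 31, …}.
The first of these with x mod 25 = 0 is 75.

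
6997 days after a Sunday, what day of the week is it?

Thursday

6997 − 999·7 = 4, so 6997 ≡ 4 (mod 7).
Sunday + 4 days → Thursday.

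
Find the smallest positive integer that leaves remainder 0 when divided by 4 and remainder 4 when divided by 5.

Since 5·1 ≡ 1 (mod 4), take x = 4 + 5·((0−4)·1 mod 4) = 4 + 5·0 = 4.
Check: 4 mod 4 = 0, 4 mod 5 = 4.

4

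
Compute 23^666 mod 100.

Square-and-reduce mod 100: 23^1≡23, 23^2≡29, 23^4≡41, 23^8≡81, 23^16≡61, 23^32≡21, 23^64≡41, 23^128≡81, 23^256≡61, 23^512≡21.
666 = 2 + 8 + 16 + 128 + 512, so 23^666 ≡ 29·81·61·81·21 ≡ 89 (mod 100).

89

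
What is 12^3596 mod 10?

Last digits of 2^n: 2, 4, 8, 6 (period 4).
3596 leaves remainder 0 on division by 4, so 12^3596 ends in 6.

6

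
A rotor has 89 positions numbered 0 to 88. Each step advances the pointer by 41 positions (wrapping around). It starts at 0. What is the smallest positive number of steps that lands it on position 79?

41

41⁻¹ ≡ 76 (mod 89) because 41·76 = 3116 = 35·89 + 1.
Multiplying both sides by 76: x ≡ 76·79 = 6004 ≡ 41 (mod 89).
Check: 41·41 = 1681 = 18·89 + 79.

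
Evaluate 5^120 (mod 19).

Square-and-reduce mod 19: 5^1≡5, 5^2≡6, 5^4≡17, 5^8≡4, 5^16≡16, 5^32≡9, 5^64≡5.
120 = 8 + 16 + 32 + 64, so 5^120 ≡ 4·16·9·5 ≡ 11 (mod 19).

11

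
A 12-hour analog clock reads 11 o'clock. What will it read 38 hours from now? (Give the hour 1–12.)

1

38 = 3·12 + 2, so 38 mod 12 = 2.
11 + 2 → 1 on a 12-hour dial.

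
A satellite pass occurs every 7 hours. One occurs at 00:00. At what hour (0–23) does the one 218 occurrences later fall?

218·7 = 1526.
1526 − 63·24 = 14, so 1526 ≡ 14 (mod 24).
(0 + 14) mod 24 = 14.

14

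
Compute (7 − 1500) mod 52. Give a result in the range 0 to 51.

15

1500 − 28·52 = 44, so 1500 ≡ 44 (mod 52).
(7 − 44) mod 52 = 15.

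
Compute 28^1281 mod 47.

Successive squares of 28 mod 47: 28^1≡28, 28^2≡32, 28^4≡37, 28^8≡6, 28^16≡36, 28^32≡27, 28^64≡24, 28^128≡12, 28^256≡3, 28^512≡9, 28^1024≡34.
Since 1281 = 1 + 256 + 1024 in binary, 28^1281 ≡ 28·3·34 ≡ 36 (mod 47).

36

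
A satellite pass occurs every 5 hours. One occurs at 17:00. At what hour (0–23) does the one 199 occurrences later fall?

4

199·5 = 995.
995 − 41·24 = 11, so 995 ≡ 11 (mod 24).
(17 + 11) mod 24 = 4.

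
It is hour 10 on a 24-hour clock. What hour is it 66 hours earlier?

66 mod 24 = 18 (since 2·24 = 48).
(10 − 18) mod 24 = 16.

16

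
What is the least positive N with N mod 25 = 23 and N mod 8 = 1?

73

x ≡ 1 (mod 8) gives x ∈ {1, 9, 17, 25, 33, 41, 49, 57, …}.
The first of these with x mod 25 = 23 is 73.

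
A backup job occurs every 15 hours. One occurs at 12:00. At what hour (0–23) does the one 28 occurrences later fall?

0

28·15 = 420.
Dividing 420 by 24 gives quotient 17 and remainder 12.
(12 + 12) mod 24 = 0.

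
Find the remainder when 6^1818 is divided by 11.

4

By repeated squaring mod 11: 6^1≡6, 6^2≡3, 6^4≡9, 6^8≡4, 6^16≡5, 6^32≡3, 6^64≡9, 6^128≡4, 6^256≡5, 6^512≡3, 6^1024≡9.
1818 = 2 + 8 + 16 + 256 + 512 + 1024, so 6^1818 ≡ 3·4·5·5·3·9 ≡ 4 (mod 11).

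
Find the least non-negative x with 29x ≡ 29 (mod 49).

29⁻¹ ≡ 22 (mod 49) because 29·22 = 638 = 13·49 + 1.
So x ≡ 22·29 = 638 ≡ 1 (mod 49).
Check: 29·1 = 29 = 0·49 + 29.

1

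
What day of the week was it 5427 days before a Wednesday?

5427 = 775·7 + 2, so 5427 mod 7 = 2.
Wednesday − 2 days → Monday.

Monday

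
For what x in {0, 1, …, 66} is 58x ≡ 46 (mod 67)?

58⁻¹ ≡ 52 (mod 67) because 58·52 = 3016 = 45·67 + 1.
Multiplying both sides by 52: x ≡ 52·46 = 2392 ≡ 47 (mod 67).

47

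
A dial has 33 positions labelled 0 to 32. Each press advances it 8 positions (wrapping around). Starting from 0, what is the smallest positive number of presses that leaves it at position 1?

29

8·29 = 232 = 7·33 + 1, so 8⁻¹ ≡ 29 (mod 33).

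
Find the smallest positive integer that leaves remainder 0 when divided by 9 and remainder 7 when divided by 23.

99

Since 23·2 ≡ 1 (mod 9), take x = 7 + 23·((0−7)·2 mod 9) = 7 + 23·4 = 99.
Check: 99 mod 9 = 0, 99 mod 23 = 7.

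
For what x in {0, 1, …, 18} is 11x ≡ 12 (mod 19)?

8

The inverse of 11 mod 19 is 7 (since 11·7 = 77 ≡ 1).
Multiplying both sides by 7: x ≡ 7·12 = 84 ≡ 8 (mod 19).
Check: 11·8 = 88 = 4·19 + 12.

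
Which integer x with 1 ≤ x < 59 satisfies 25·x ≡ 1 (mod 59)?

25·26 = 650 = 11·59 + 1, so 25⁻¹ ≡ 26 (mod 59).

26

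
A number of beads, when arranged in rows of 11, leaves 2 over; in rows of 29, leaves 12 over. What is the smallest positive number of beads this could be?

Since 29·8 ≡ 1 (mod 11), take x = 12 + 29·((2−12)·8 mod 11) = 12 + 29·8 = 244.
Check: 244 mod 11 = 2, 244 mod 29 = 12.

244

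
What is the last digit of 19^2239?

Last digits of 9^n: 9, 1 (period 2).
2239 leaves remainder 1 on division by 2, so 19^2239 ends in 9.

9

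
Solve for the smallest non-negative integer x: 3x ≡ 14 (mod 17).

3⁻¹ ≡ 6 (mod 17) because 3·6 = 18 = 1·17 + 1.
Multiplying both sides by 6: x ≡ 6·14 = 84 ≡ 16 (mod 17).

16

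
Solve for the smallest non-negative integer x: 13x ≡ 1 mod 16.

The inverse of 13 mod 16 is 5 (since 13·5 = 65 ≡ 1).
Multiplying both sides by 5: x ≡ 5·1 = 5 ≡ 5 (mod 16).
Check: 13·5 = 65 = 4·16 + 1.

5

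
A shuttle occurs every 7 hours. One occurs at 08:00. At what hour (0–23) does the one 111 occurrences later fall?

111·7 = 777.
Dividing 777 by 24 gives quotient 32 and remainder 9.
(8 + 9) mod 24 = 17.

17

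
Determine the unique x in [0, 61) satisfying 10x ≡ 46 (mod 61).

10⁻¹ ≡ 55 (mod 61) because 10·55 = 550 = 9·61 + 1.
Multiplying both sides by 55: x ≡ 55·46 = 2530 ≡ 29 (mod 61).
Check: 10·29 = 290 = 4·61 + 46.

29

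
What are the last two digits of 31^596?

81

Successive squares of 31 mod 100: 31^1≡31, 31^2≡61, 31^4≡21, 31^8≡41, 31^16≡81, 31^32≡61, 31^64≡21, 31^128≡41, 31^256≡81, 31^512≡61.
596 = 4 + 16 + 64 + 512, so 31^596 ≡ 21·81·21·61 ≡ 81 (mod 100).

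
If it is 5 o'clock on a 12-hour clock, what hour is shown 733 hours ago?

733 = 61·12 + 1, so 733 mod 12 = 1.
5 − 1 → 4 on a 12-hour dial.

4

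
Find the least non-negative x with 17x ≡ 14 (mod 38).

12

The inverse of 17 mod 38 is 9 (since 17·9 = 153 ≡ 1).
Multiplying both sides by 9: x ≡ 9·14 = 126 ≡ 12 (mod 38).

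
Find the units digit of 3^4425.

3

Last digits of 3^n: 3, 9, 7, 1 (period 4).
4425 mod 4 = 1, so the last digit matches 3^1 = 3.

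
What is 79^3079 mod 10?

Last digits of 9^n: 9, 1 (period 2).
3079 mod 2 = 1, so the last digit matches 9^1 = 9.

9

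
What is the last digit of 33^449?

3

Powers of 3 mod 10 repeat with period 4: 3, 9, 7, 1.
449 mod 4 = 1, so the last digit matches 3^1 = 3.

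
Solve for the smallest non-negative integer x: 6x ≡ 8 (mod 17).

7

6⁻¹ ≡ 3 (mod 17) because 6·3 = 18 = 1·17 + 1.
Multiplying both sides by 3: x ≡ 3·8 = 24 ≡ 7 (mod 17).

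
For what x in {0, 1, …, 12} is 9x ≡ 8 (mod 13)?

11

9⁻¹ ≡ 3 (mod 13) because 9·3 = 27 = 2·13 + 1.
Multiplying both sides by 3: x ≡ 3·8 = 24 ≡ 11 (mod 13).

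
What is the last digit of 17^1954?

Last digits of 7^n: 7, 9, 3, 1 (period 4).
1954 leaves remainder 2 on division by 4, so 17^1954 ends in 9.

9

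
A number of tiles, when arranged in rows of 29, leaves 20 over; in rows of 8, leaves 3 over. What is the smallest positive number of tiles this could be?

107

x ≡ 3 (mod 8) gives x ∈ {3, 11, 19, 27, 35, 43, 51, 59, …}.
The first of these with x mod 29 = 20 is 107.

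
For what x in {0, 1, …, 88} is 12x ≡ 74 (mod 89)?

12⁻¹ ≡ 52 (mod 89) because 12·52 = 624 = 7·89 + 1.
Multiplying both sides by 52: x ≡ 52·74 = 3848 ≡ 21 (mod 89).
Check: 12·21 = 252 = 2·89 + 74.

21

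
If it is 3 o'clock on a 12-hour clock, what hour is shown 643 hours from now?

643 mod 12 = 7 (since 53·12 = 636).
3 + 7 → 10 on a 12-hour dial.

10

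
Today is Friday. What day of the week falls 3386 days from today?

Wednesday

3386 = 483·7 + 5, so 3386 mod 7 = 5.
Friday + 5 days → Wednesday.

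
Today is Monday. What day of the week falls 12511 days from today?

Dividing 12511 by 7 gives quotient 1787 and remainder 2.
Monday + 2 days → Wednesday.

Wednesday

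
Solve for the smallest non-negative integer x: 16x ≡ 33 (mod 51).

The inverse of 16 mod 51 is 16 (since 16·16 = 256 ≡ 1).
Multiplying both sides by 16: x ≡ 16·33 = 528 ≡ 18 (mod 51).

18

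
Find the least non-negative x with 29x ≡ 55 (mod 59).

8

The inverse of 29 mod 59 is 57 (since 29·57 = 1653 ≡ 1).
Multiplying both sides by 57: x ≡ 57·55 = 3135 ≡ 8 (mod 59).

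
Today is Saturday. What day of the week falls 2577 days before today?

2577 mod 7 = 1 (since 368·7 = 2576).
Saturday − 1 day → Friday.

Friday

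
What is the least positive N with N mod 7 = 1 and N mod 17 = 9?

x ≡ 1 (mod 7) gives x ∈ {1, 8, 15, 22, 29, 36, 43}.
The first of these with x mod 17 = 9 is 43.

43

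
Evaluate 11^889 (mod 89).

Square-and-reduce mod 89: 11^1≡11, 11^2≡32, 11^4≡45, 11^8≡67, 11^16≡39, 11^32≡8, 11^64≡64, 11^128≡2, 11^256≡4, 11^512≡16.
889 = 1 + 8 + 16 + 32 + 64 + 256 + 512, so 11^889 ≡ 11·67·39·8·64·4·16 ≡ 25 (mod 89).

25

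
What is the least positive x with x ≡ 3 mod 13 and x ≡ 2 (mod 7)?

16

x ≡ 2 (mod 7) gives x ∈ {2, 9, 16}.
The first of these with x mod 13 = 3 is 16.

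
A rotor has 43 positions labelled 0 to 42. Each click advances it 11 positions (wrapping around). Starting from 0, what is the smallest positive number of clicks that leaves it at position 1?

4

43 = 3·11 + 10
11 = 1·10 + 1
10 = 10·1 + 0
Back-substituting gives 11·4 ≡ 1 (mod 43).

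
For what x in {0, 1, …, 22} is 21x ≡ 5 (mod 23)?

21⁻¹ ≡ 11 (mod 23) because 21·11 = 231 = 10·23 + 1.
Multiplying both sides by 11: x ≡ 11·5 = 55 ≡ 9 (mod 23).

9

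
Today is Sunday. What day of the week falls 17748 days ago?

Thursday

17748 = 2535·7 + 3, so 17748 mod 7 = 3.
Sunday − 3 days → Thursday.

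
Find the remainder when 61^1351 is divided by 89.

74

Successive squares of 61 mod 89: 61^1≡61, 61^2≡72, 61^4≡22, 61^8≡39, 61^16≡8, 61^32≡64, 61^64≡2, 61^128≡4, 61^256≡16, 61^512≡78, 61^1024≡32.
Since 1351 = 1 + 2 + 4 + 64 + 256 + 1024 in binary, 61^1351 ≡ 61·72·22·2·16·32 ≡ 74 (mod 89).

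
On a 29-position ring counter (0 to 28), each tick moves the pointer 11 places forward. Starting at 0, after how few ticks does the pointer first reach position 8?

The inverse of 11 mod 29 is 8 (since 11·8 = 88 ≡ 1).
So x ≡ 8·8 = 64 ≡ 6 (mod 29).

6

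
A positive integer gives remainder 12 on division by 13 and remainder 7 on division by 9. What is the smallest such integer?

25

x ≡ 7 (mod 9) gives x ∈ {7, 16, 25}.
The first of these with x mod 13 = 12 is 25.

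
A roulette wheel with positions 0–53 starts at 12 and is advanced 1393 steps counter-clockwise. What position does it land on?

23

1393 − 25·54 = 43, so 1393 ≡ 43 (mod 54).
(12 − 43) mod 54 = 23.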